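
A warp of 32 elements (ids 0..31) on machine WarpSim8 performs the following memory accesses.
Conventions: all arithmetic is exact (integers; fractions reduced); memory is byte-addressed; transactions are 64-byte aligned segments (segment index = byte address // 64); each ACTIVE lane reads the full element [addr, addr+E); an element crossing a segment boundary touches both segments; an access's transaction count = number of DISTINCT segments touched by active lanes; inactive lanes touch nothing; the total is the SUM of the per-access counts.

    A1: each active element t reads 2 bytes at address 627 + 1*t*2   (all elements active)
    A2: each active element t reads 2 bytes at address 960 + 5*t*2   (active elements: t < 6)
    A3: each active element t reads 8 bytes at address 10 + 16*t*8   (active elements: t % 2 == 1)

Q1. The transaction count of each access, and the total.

A1: 2 transactions
A2: 1 transaction
A3: 16 transactions

Answer: 2,1,16; total 19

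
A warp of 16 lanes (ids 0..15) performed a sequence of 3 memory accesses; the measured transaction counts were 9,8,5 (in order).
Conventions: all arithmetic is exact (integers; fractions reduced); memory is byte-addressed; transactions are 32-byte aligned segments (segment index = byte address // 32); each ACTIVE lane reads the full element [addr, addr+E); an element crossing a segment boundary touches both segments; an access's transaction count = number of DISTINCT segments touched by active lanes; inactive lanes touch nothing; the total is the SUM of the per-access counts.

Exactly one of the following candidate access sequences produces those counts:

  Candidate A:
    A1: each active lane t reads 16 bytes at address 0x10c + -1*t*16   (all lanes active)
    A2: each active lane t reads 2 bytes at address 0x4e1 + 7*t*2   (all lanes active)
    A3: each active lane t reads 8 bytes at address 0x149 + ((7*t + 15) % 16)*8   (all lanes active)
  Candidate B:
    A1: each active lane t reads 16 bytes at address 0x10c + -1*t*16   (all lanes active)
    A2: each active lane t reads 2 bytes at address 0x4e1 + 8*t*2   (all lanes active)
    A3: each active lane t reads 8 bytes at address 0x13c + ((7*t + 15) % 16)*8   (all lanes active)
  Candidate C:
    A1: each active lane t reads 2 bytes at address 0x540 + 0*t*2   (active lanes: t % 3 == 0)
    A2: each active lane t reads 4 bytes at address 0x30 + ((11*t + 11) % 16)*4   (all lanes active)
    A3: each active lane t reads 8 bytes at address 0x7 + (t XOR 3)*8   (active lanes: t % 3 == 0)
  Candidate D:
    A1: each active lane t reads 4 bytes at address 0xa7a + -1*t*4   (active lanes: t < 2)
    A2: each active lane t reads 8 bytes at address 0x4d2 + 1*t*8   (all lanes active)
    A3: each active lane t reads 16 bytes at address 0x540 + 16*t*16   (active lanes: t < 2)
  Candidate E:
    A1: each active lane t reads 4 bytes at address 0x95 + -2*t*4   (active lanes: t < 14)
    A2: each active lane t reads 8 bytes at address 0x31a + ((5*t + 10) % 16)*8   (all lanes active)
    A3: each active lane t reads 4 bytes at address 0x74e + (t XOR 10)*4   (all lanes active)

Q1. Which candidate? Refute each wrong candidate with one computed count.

A: A2 gives 7 transactions, not 8
C: A1 gives 1 transaction, not 9
D: A1 gives 1 transaction, not 9
E: A1 gives 4 transactions, not 9
B: all counts match (9,8,5)

Answer: B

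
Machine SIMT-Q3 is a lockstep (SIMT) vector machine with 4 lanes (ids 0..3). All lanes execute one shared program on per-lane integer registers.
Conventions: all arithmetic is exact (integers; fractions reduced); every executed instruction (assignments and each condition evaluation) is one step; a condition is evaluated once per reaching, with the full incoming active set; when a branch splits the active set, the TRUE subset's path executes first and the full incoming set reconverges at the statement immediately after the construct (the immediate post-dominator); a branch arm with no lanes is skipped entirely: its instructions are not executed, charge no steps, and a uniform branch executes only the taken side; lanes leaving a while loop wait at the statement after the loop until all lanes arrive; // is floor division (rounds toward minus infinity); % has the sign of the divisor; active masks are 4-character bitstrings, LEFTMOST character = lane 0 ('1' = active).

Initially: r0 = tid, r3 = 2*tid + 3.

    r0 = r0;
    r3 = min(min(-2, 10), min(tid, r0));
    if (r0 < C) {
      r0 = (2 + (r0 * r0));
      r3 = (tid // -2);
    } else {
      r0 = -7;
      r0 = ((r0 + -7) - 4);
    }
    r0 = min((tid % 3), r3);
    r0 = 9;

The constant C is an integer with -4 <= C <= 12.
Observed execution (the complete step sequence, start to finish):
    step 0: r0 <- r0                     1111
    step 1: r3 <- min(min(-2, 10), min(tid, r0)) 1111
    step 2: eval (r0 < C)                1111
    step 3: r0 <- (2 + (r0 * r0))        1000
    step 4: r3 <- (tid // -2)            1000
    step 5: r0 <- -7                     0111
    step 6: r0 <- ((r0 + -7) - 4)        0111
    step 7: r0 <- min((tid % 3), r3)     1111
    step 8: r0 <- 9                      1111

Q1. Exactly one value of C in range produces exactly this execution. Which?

Answer: C = 1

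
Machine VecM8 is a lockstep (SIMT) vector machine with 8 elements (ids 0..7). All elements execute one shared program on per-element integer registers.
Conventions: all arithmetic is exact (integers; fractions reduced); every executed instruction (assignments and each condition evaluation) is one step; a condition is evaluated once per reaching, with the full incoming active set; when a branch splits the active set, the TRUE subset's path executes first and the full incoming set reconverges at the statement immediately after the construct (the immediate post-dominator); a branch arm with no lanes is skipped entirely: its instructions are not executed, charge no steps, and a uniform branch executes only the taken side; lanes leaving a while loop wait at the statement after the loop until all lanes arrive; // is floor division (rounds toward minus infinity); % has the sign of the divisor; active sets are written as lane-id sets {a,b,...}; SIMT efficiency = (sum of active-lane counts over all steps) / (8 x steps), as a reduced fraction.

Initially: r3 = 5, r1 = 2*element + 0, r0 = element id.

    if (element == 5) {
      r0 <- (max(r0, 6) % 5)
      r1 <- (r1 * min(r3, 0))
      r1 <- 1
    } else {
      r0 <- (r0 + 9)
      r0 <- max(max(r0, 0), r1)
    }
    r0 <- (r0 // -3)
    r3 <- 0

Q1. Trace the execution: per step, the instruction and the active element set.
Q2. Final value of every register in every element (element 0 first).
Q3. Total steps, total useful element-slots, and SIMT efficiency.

step 0: eval (element == 5)          {0,1,2,3,4,5,6,7}
step 1: r0 <- (max(r0, 6) % 5)       {5}
step 2: r1 <- (r1 * min(r3, 0))      {5}
step 3: r1 <- 1                      {5}
step 4: r0 <- (r0 + 9)               {0,1,2,3,4,6,7}
step 5: r0 <- max(max(r0, 0), r1)    {0,1,2,3,4,6,7}
step 6: r0 <- (r0 // -3)             {0,1,2,3,4,5,6,7}
step 7: r3 <- 0                      {0,1,2,3,4,5,6,7}

Answer: 8 steps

r3: 0,0,0,0,0,0,0,0
r1: 0,2,4,6,8,1,12,14
r0: -3,-4,-4,-4,-5,-1,-5,-6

steps = 8; useful = 41; efficiency = 41/64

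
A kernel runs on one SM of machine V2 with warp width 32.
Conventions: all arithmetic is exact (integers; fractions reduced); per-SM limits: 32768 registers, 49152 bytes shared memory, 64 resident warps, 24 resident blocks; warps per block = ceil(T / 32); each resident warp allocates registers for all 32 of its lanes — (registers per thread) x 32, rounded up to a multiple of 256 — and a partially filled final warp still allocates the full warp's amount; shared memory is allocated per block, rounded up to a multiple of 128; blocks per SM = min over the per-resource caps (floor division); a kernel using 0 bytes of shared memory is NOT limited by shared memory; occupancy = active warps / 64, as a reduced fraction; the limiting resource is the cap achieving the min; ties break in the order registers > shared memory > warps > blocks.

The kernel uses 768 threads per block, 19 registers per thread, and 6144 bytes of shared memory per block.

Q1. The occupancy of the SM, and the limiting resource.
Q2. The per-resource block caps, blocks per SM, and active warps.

Answer: occupancy 3/8, limited by registers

registers: 1 block
shared memory: 8 blocks
warps: 2 blocks
blocks: 24 blocks

Answer: 1 block, 24 active warps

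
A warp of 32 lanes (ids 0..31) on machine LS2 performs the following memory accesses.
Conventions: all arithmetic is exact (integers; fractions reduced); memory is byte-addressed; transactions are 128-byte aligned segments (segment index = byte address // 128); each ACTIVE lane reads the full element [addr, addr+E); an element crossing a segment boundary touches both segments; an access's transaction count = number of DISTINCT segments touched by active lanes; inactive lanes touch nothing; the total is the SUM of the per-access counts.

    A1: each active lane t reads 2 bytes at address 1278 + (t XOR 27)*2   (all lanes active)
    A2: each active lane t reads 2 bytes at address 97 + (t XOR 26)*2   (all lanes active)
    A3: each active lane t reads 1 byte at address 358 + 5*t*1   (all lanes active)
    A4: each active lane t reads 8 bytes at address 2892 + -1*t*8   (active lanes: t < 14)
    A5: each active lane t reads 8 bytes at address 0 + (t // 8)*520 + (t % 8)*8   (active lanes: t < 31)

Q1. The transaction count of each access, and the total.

A1: 2 transactions
A2: 2 transactions
A3: 3 transactions
A4: 2 transactions
A5: 4 transactions

Answer: 2,2,3,2,4; total 13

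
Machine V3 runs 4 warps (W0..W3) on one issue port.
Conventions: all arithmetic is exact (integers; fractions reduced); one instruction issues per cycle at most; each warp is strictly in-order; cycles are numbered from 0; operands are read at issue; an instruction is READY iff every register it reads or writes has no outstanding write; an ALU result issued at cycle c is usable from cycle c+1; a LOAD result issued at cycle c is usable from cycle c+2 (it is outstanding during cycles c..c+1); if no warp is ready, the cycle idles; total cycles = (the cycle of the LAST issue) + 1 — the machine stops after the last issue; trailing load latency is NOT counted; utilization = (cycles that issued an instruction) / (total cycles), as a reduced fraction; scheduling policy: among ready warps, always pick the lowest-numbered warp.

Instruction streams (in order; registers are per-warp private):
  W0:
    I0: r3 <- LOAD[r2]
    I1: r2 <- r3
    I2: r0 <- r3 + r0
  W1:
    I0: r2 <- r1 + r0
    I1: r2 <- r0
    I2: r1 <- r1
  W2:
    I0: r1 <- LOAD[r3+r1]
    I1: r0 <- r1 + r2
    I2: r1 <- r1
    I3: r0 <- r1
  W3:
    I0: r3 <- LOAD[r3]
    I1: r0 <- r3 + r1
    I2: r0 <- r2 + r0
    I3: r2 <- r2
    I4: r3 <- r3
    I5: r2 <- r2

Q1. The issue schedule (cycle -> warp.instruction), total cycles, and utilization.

cycle 0: W0.I0
cycle 1: W1.I0
cycle 2: W0.I1
cycle 3: W0.I2
cycle 4: W1.I1
cycle 5: W1.I2
cycle 6: W2.I0
cycle 7: W3.I0
cycle 8: W2.I1
cycle 9: W2.I2
cycle 10: W2.I3
cycle 11: W3.I1
cycle 12: W3.I2
cycle 13: W3.I3
cycle 14: W3.I4
cycle 15: W3.I5

Answer: 16 cycles, utilization 1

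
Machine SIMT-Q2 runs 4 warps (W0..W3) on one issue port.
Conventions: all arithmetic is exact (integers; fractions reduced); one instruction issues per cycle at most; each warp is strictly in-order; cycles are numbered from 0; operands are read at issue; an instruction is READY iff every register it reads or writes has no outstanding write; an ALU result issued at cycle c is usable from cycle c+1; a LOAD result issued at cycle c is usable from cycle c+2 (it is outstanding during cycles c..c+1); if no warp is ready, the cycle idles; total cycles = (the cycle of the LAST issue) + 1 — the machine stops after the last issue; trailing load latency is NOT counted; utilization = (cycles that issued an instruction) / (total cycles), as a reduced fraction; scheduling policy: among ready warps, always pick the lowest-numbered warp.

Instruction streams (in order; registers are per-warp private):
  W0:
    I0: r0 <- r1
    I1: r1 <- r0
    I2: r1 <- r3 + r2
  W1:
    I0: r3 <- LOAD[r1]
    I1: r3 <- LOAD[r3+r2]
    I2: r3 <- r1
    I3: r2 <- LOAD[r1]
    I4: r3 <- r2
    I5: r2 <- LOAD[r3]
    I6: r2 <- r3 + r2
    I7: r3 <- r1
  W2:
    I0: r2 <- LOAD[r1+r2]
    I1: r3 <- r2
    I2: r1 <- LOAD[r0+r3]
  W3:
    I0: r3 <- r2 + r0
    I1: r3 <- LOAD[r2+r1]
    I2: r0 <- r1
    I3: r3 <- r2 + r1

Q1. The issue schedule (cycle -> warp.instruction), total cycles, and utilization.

cycle 0: W0.I0
cycle 1: W0.I1
cycle 2: W0.I2
cycle 3: W1.I0
cycle 4: W2.I0
cycle 5: W1.I1
cycle 6: W2.I1
cycle 7: W1.I2
cycle 8: W1.I3
cycle 9: W2.I2
cycle 10: W1.I4
cycle 11: W1.I5
cycle 12: W3.I0
cycle 13: W1.I6
cycle 14: W1.I7
cycle 15: W3.I1
cycle 16: W3.I2
cycle 17: W3.I3

Answer: 18 cycles, utilization 1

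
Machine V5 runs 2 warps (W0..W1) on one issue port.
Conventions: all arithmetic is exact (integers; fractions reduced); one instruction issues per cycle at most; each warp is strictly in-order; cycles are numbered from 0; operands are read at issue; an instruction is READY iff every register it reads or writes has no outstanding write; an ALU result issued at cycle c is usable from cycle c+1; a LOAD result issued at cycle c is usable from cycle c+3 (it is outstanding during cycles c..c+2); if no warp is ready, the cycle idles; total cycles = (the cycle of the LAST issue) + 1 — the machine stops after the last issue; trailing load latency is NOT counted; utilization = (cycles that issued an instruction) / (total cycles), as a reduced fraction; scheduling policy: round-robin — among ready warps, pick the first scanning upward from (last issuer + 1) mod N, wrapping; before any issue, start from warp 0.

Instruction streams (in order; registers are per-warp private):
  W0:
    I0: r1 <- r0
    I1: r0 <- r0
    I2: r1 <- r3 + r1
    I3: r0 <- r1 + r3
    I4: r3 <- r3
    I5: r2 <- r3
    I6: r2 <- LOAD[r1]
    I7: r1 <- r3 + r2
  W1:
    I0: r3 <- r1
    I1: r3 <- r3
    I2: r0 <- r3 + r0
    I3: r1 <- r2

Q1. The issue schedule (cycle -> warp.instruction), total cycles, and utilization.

cycle 0: W0.I0
cycle 1: W1.I0
cycle 2: W0.I1
cycle 3: W1.I1
cycle 4: W0.I2
cycle 5: W1.I2
cycle 6: W0.I3
cycle 7: W1.I3
cycle 8: W0.I4
cycle 9: W0.I5
cycle 10: W0.I6
cycle 11: idle
cycle 12: idle
cycle 13: W0.I7

Answer: 14 cycles, utilization 6/7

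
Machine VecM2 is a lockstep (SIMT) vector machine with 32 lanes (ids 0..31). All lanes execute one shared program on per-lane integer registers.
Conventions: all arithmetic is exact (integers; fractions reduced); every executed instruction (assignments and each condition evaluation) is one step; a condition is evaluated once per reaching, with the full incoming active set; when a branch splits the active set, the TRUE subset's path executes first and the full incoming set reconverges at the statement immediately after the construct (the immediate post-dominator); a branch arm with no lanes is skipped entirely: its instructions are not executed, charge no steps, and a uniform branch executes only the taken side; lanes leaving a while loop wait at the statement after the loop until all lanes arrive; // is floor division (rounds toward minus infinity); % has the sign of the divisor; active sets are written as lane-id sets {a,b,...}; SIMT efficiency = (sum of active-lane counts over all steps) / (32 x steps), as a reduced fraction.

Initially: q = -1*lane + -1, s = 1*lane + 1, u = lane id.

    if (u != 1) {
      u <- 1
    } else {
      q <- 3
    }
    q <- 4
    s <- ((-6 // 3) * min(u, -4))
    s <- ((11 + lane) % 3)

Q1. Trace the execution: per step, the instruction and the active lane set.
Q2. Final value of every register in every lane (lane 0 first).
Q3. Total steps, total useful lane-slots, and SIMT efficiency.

step 0: eval (u != 1)                {0,1,2,3,4,5,6,7,8,9,10,11,12,13,14,15,16,17,18,19,20,21,22,23,24,25,26,27,28,29,30,31}
step 1: u <- 1                       {0,2,3,4,5,6,7,8,9,10,11,12,13,14,15,16,17,18,19,20,21,22,23,24,25,26,27,28,29,30,31}
step 2: q <- 3                       {1}
step 3: q <- 4                       {0,1,2,3,4,5,6,7,8,9,10,11,12,13,14,15,16,17,18,19,20,21,22,23,24,25,26,27,28,29,30,31}
step 4: s <- ((-6 // 3) * min(u, -4)) {0,1,2,3,4,5,6,7,8,9,10,11,12,13,14,15,16,17,18,19,20,21,22,23,24,25,26,27,28,29,30,31}
step 5: s <- ((11 + lane) % 3)       {0,1,2,3,4,5,6,7,8,9,10,11,12,13,14,15,16,17,18,19,20,21,22,23,24,25,26,27,28,29,30,31}

Answer: 6 steps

q: 4,4,4,4,4,4,4,4,4,4,4,4,4,4,4,4,4,4,4,4,4,4,4,4,4,4,4,4,4,4,4,4
s: 2,0,1,2,0,1,2,0,1,2,0,1,2,0,1,2,0,1,2,0,1,2,0,1,2,0,1,2,0,1,2,0
u: 1,1,1,1,1,1,1,1,1,1,1,1,1,1,1,1,1,1,1,1,1,1,1,1,1,1,1,1,1,1,1,1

steps = 6; useful = 160; efficiency = 160/192 = 5/6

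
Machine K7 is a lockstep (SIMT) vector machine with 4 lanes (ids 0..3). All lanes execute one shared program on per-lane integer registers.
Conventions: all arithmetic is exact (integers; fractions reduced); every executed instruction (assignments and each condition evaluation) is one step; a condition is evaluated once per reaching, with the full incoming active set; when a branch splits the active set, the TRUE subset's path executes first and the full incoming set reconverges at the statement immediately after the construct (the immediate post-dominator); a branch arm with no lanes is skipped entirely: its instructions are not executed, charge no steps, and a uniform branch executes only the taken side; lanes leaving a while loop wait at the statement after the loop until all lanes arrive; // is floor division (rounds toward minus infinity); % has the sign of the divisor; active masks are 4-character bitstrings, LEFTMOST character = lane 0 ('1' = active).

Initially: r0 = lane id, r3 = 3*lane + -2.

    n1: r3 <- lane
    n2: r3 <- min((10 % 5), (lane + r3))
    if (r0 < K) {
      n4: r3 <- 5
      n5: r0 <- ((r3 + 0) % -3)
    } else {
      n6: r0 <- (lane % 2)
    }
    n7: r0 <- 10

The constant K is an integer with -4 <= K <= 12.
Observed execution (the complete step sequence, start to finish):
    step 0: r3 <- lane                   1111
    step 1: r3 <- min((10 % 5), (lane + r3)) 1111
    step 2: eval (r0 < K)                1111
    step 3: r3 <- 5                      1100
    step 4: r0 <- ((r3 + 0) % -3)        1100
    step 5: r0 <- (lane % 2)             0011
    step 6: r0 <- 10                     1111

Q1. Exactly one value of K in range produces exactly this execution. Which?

Answer: K = 2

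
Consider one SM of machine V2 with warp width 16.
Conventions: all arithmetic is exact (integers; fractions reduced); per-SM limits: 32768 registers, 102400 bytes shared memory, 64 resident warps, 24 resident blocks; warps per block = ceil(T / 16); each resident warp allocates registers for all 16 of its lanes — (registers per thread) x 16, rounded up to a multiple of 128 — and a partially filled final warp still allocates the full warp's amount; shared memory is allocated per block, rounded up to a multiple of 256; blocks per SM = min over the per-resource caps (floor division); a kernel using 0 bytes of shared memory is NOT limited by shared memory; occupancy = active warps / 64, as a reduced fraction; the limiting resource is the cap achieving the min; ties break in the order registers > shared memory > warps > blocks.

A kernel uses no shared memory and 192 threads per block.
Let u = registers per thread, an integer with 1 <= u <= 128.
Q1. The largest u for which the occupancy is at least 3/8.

Answer: u = 80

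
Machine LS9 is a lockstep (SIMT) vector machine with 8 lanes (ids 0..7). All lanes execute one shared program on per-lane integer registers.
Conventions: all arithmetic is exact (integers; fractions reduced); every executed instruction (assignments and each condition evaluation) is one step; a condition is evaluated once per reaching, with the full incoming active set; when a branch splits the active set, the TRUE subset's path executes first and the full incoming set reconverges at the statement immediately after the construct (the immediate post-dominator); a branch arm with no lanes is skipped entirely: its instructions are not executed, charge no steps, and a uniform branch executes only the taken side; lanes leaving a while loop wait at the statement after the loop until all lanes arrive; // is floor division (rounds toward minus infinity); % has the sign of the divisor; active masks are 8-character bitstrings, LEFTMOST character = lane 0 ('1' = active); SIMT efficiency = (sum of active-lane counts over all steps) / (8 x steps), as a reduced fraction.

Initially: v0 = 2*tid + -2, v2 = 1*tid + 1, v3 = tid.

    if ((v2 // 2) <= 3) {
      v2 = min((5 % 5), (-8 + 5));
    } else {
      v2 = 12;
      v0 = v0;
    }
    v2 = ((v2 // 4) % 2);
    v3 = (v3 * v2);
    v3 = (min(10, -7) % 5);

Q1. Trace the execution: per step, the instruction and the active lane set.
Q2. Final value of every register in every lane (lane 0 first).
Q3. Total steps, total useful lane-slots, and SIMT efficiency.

step 0: eval ((v2 // 2) <= 3)        11111111
step 1: v2 <- min((5 % 5), (-8 + 5)) 11111110
step 2: v2 <- 12                     00000001
step 3: v0 <- v0                     00000001
step 4: v2 <- ((v2 // 4) % 2)        11111111
step 5: v3 <- (v3 * v2)              11111111
step 6: v3 <- (min(10, -7) % 5)      11111111

Answer: 7 steps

v0: -2,0,2,4,6,8,10,12
v2: 1,1,1,1,1,1,1,1
v3: 3,3,3,3,3,3,3,3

steps = 7; useful = 41; efficiency = 41/56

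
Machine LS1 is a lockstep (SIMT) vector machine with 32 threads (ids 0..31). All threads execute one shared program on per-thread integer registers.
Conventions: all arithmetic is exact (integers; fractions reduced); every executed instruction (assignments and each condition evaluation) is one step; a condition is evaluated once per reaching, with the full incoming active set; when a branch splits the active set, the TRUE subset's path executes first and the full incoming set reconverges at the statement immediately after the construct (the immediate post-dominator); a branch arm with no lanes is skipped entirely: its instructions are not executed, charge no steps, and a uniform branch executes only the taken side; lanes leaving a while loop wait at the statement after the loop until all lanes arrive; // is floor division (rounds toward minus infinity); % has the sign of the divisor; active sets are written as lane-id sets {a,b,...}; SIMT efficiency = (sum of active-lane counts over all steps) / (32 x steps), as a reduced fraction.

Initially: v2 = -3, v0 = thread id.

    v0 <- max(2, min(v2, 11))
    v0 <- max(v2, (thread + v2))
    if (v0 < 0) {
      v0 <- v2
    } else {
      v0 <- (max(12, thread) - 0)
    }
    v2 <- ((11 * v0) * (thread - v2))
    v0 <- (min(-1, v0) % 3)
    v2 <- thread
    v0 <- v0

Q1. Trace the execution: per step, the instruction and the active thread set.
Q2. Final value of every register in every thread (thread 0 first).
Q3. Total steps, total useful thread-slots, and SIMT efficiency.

step 0: v0 <- max(2, min(v2, 11))    {0,1,2,3,4,5,6,7,8,9,10,11,12,13,14,15,16,17,18,19,20,21,22,23,24,25,26,27,28,29,30,31}
step 1: v0 <- max(v2, (thread + v2)) {0,1,2,3,4,5,6,7,8,9,10,11,12,13,14,15,16,17,18,19,20,21,22,23,24,25,26,27,28,29,30,31}
step 2: eval (v0 < 0)                {0,1,2,3,4,5,6,7,8,9,10,11,12,13,14,15,16,17,18,19,20,21,22,23,24,25,26,27,28,29,30,31}
step 3: v0 <- v2                     {0,1,2}
step 4: v0 <- (max(12, thread) - 0)  {3,4,5,6,7,8,9,10,11,12,13,14,15,16,17,18,19,20,21,22,23,24,25,26,27,28,29,30,31}
step 5: v2 <- ((11 * v0) * (thread - v2)) {0,1,2,3,4,5,6,7,8,9,10,11,12,13,14,15,16,17,18,19,20,21,22,23,24,25,26,27,28,29,30,31}
step 6: v0 <- (min(-1, v0) % 3)      {0,1,2,3,4,5,6,7,8,9,10,11,12,13,14,15,16,17,18,19,20,21,22,23,24,25,26,27,28,29,30,31}
step 7: v2 <- thread                 {0,1,2,3,4,5,6,7,8,9,10,11,12,13,14,15,16,17,18,19,20,21,22,23,24,25,26,27,28,29,30,31}
step 8: v0 <- v0                     {0,1,2,3,4,5,6,7,8,9,10,11,12,13,14,15,16,17,18,19,20,21,22,23,24,25,26,27,28,29,30,31}

Answer: 9 steps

v2: 0,1,2,3,4,5,6,7,8,9,10,11,12,13,14,15,16,17,18,19,20,21,22,23,24,25,26,27,28,29,30,31
v0: 0,0,0,2,2,2,2,2,2,2,2,2,2,2,2,2,2,2,2,2,2,2,2,2,2,2,2,2,2,2,2,2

steps = 9; useful = 256; efficiency = 256/288 = 8/9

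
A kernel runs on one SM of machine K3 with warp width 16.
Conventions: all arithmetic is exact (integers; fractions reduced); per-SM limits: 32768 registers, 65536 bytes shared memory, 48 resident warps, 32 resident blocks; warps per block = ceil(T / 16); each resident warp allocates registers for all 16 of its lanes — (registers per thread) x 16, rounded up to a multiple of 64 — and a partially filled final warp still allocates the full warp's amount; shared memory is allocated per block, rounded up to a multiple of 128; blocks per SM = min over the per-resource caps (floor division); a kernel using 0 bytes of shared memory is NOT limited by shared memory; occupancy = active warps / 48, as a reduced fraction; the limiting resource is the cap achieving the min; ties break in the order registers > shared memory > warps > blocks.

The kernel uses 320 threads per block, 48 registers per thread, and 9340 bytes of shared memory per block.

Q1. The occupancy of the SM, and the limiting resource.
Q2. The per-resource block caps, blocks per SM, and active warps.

Answer: occupancy 5/6, limited by registers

registers: 2 blocks
shared memory: 7 blocks
warps: 2 blocks
blocks: 32 blocks

Answer: 2 blocks, 40 active warps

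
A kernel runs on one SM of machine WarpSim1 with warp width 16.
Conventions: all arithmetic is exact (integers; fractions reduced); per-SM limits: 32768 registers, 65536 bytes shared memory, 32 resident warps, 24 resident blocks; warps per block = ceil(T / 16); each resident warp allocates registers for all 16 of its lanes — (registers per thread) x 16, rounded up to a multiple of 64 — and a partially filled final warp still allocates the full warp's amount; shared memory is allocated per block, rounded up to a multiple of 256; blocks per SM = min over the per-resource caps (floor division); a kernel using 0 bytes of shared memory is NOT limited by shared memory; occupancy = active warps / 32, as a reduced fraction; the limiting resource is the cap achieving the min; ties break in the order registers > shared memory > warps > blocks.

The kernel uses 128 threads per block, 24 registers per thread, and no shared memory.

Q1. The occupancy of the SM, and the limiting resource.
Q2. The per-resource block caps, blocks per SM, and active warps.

Answer: occupancy 1, limited by warps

registers: 10 blocks
shared memory: no limit (kernel uses none)
warps: 4 blocks
blocks: 24 blocks

Answer: 4 blocks, 32 active warps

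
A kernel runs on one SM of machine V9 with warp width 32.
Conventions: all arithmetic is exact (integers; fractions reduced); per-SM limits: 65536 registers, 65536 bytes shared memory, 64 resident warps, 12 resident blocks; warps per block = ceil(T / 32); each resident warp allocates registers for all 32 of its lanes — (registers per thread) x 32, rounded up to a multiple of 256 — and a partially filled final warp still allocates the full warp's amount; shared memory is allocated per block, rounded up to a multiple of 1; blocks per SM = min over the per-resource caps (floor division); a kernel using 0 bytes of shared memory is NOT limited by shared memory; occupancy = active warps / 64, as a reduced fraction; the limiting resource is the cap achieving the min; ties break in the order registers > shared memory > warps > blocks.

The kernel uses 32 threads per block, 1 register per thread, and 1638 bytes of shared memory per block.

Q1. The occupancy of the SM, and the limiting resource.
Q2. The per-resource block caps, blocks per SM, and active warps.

Answer: occupancy 3/16, limited by blocks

registers: 256 blocks
shared memory: 40 blocks
warps: 64 blocks
blocks: 12 blocks

Answer: 12 blocks, 12 active warps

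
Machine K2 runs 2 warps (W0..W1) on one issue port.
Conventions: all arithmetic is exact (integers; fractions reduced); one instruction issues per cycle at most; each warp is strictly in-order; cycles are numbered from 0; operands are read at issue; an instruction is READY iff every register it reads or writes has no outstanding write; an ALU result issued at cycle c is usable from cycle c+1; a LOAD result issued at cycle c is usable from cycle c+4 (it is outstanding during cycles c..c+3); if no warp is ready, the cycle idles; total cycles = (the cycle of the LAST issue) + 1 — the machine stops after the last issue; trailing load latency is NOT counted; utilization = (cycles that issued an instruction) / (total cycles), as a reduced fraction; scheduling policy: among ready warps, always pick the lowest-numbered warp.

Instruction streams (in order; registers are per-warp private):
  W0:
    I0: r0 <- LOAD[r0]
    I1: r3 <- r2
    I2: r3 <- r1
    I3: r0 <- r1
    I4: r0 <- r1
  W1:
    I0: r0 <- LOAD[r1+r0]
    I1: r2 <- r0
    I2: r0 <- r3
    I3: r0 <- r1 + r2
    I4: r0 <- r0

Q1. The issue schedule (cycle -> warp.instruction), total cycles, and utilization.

cycle 0: W0.I0
cycle 1: W0.I1
cycle 2: W0.I2
cycle 3: W1.I0
cycle 4: W0.I3
cycle 5: W0.I4
cycle 6: idle
cycle 7: W1.I1
cycle 8: W1.I2
cycle 9: W1.I3
cycle 10: W1.I4

Answer: 11 cycles, utilization 10/11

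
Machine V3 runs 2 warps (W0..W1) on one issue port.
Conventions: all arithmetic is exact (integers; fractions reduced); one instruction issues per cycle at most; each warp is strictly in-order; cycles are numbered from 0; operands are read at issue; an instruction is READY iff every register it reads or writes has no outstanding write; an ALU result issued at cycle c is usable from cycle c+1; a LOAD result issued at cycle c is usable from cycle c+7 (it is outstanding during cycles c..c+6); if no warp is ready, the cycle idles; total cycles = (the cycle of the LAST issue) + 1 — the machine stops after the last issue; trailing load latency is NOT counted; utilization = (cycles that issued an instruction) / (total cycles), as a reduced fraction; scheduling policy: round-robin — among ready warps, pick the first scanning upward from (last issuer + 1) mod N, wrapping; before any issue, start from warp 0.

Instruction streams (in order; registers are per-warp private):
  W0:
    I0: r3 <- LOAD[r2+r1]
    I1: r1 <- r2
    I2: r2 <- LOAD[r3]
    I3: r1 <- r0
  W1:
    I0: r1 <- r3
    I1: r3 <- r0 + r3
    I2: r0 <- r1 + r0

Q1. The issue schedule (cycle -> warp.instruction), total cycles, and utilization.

cycle 0: W0.I0
cycle 1: W1.I0
cycle 2: W0.I1
cycle 3: W1.I1
cycle 4: W1.I2
cycle 5: idle
cycle 6: idle
cycle 7: W0.I2
cycle 8: W0.I3

Answer: 9 cycles, utilization 7/9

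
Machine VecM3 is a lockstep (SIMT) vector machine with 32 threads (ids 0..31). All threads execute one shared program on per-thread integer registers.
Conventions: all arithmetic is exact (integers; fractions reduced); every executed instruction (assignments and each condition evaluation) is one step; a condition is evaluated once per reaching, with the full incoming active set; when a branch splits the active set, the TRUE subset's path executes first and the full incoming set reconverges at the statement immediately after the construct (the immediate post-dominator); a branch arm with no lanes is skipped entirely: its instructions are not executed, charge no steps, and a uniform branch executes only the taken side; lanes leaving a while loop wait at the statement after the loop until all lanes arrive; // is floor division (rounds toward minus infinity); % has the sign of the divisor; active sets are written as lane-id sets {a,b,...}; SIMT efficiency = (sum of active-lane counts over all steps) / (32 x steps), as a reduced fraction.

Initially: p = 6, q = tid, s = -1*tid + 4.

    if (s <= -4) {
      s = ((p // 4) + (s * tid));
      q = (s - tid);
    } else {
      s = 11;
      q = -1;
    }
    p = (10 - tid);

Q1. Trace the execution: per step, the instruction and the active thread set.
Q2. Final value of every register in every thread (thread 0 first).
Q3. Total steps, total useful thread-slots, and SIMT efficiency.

step 0: eval (s <= -4)               {0,1,2,3,4,5,6,7,8,9,10,11,12,13,14,15,16,17,18,19,20,21,22,23,24,25,26,27,28,29,30,31}
step 1: s <- ((p // 4) + (s * tid))  {8,9,10,11,12,13,14,15,16,17,18,19,20,21,22,23,24,25,26,27,28,29,30,31}
step 2: q <- (s - tid)               {8,9,10,11,12,13,14,15,16,17,18,19,20,21,22,23,24,25,26,27,28,29,30,31}
step 3: s <- 11                      {0,1,2,3,4,5,6,7}
step 4: q <- -1                      {0,1,2,3,4,5,6,7}
step 5: p <- (10 - tid)              {0,1,2,3,4,5,6,7,8,9,10,11,12,13,14,15,16,17,18,19,20,21,22,23,24,25,26,27,28,29,30,31}

Answer: 6 steps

p: 10,9,8,7,6,5,4,3,2,1,0,-1,-2,-3,-4,-5,-6,-7,-8,-9,-10,-11,-12,-13,-14,-15,-16,-17,-18,-19,-20,-21
q: -1,-1,-1,-1,-1,-1,-1,-1,-39,-53,-69,-87,-107,-129,-153,-179,-207,-237,-269,-303,-339,-377,-417,-459,-503,-549,-597,-647,-699,-753,-809,-867
s: 11,11,11,11,11,11,11,11,-31,-44,-59,-76,-95,-116,-139,-164,-191,-220,-251,-284,-319,-356,-395,-436,-479,-524,-571,-620,-671,-724,-779,-836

steps = 6; useful = 128; efficiency = 128/192 = 2/3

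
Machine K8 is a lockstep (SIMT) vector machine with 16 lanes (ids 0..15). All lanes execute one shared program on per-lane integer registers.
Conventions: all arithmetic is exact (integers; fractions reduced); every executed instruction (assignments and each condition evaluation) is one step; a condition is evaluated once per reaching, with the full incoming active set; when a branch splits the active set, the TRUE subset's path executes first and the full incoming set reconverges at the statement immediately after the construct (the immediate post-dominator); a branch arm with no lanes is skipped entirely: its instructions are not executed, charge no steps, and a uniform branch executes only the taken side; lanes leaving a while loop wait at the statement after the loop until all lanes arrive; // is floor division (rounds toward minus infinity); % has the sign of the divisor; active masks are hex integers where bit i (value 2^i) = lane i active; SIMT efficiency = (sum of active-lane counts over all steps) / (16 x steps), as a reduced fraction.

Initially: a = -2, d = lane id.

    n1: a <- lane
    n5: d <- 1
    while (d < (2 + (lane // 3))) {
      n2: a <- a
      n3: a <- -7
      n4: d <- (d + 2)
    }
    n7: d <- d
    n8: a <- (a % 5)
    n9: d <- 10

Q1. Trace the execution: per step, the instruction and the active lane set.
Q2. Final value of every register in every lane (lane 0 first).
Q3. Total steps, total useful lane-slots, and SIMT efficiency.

step 0: a <- lane                    0xffff
step 1: d <- 1                       0xffff
step 2: eval (d < (2 + (lane // 3))) 0xffff
step 3: a <- a                       0xffff
step 4: a <- -7                      0xffff
step 5: d <- (d + 2)                 0xffff
step 6: eval (d < (2 + (lane // 3))) 0xffff
step 7: a <- a                       0xffc0
step 8: a <- -7                      0xffc0
step 9: d <- (d + 2)                 0xffc0
step 10: eval (d < (2 + (lane // 3))) 0xffc0
step 11: a <- a                       0xf000
step 12: a <- -7                      0xf000
step 13: d <- (d + 2)                 0xf000
step 14: eval (d < (2 + (lane // 3))) 0xf000
step 15: d <- d                       0xffff
step 16: a <- (a % 5)                 0xffff
step 17: d <- 10                      0xffff

Answer: 18 steps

a: 3,3,3,3,3,3,3,3,3,3,3,3,3,3,3,3
d: 10,10,10,10,10,10,10,10,10,10,10,10,10,10,10,10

steps = 18; useful = 216; efficiency = 216/288 = 3/4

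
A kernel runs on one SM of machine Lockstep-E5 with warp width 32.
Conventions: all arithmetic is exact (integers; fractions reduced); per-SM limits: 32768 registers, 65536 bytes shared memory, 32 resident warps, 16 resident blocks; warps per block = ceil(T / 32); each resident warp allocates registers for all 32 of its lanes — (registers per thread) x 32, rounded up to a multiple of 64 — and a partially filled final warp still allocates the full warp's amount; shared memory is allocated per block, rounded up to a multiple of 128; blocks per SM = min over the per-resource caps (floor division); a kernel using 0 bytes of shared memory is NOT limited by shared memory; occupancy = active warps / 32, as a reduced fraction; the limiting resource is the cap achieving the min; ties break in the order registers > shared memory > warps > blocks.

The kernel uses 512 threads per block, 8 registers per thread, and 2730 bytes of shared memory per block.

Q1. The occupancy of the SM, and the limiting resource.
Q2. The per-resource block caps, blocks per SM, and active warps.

Answer: occupancy 1, limited by warps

registers: 8 blocks
shared memory: 23 blocks
warps: 2 blocks
blocks: 16 blocks

Answer: 2 blocks, 32 active warps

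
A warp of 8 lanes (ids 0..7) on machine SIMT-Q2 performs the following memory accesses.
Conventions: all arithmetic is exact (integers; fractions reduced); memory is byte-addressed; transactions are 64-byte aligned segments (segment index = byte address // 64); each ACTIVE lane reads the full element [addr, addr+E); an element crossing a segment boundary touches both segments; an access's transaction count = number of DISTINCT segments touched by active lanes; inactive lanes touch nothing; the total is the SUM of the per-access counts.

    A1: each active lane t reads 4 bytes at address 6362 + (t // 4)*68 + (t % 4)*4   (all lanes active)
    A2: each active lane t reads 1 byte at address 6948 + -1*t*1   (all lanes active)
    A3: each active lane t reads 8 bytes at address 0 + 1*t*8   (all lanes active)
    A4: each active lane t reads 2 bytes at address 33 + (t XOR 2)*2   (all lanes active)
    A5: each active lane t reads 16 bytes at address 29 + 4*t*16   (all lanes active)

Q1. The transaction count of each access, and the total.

A1: 2 transactions
A2: 1 transaction
A3: 1 transaction
A4: 1 transaction
A5: 8 transactions

Answer: 2,1,1,1,8; total 13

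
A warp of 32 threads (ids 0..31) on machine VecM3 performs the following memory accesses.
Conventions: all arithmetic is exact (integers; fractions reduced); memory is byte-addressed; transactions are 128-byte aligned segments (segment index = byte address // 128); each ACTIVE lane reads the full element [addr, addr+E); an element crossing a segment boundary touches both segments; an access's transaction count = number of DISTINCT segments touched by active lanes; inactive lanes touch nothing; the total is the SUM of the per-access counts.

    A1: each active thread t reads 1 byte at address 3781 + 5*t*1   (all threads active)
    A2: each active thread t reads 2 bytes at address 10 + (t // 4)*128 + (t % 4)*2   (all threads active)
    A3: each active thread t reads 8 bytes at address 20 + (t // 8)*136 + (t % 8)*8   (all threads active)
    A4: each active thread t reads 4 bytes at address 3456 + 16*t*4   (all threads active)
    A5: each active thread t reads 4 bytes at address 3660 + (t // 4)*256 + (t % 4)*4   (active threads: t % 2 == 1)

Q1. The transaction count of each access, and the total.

A1: 2 transactions
A2: 8 transactions
A3: 4 transactions
A4: 16 transactions
A5: 8 transactions

Answer: 2,8,4,16,8; total 38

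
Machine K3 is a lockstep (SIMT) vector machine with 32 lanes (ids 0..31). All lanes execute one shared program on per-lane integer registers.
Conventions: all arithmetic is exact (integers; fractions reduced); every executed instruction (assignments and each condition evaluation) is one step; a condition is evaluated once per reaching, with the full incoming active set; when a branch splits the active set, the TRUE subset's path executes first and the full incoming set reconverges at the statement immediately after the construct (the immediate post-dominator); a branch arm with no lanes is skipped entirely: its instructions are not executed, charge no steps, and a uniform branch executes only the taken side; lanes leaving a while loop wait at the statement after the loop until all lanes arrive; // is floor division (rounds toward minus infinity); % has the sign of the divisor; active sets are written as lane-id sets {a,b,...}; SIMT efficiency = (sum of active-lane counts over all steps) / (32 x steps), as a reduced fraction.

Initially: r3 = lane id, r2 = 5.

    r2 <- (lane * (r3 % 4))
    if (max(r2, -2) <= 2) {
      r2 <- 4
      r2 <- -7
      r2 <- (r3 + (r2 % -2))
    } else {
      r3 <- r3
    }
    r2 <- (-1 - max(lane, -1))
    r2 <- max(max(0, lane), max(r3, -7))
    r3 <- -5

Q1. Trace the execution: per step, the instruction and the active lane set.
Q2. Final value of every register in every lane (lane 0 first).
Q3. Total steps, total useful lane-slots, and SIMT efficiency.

step 0: r2 <- (lane * (r3 % 4))      {0,1,2,3,4,5,6,7,8,9,10,11,12,13,14,15,16,17,18,19,20,21,22,23,24,25,26,27,28,29,30,31}
step 1: eval (max(r2, -2) <= 2)      {0,1,2,3,4,5,6,7,8,9,10,11,12,13,14,15,16,17,18,19,20,21,22,23,24,25,26,27,28,29,30,31}
step 2: r2 <- 4                      {0,1,4,8,12,16,20,24,28}
step 3: r2 <- -7                     {0,1,4,8,12,16,20,24,28}
step 4: r2 <- (r3 + (r2 % -2))       {0,1,4,8,12,16,20,24,28}
step 5: r3 <- r3                     {2,3,5,6,7,9,10,11,13,14,15,17,18,19,21,22,23,25,26,27,29,30,31}
step 6: r2 <- (-1 - max(lane, -1))   {0,1,2,3,4,5,6,7,8,9,10,11,12,13,14,15,16,17,18,19,20,21,22,23,24,25,26,27,28,29,30,31}
step 7: r2 <- max(max(0, lane), max(r3, -7)) {0,1,2,3,4,5,6,7,8,9,10,11,12,13,14,15,16,17,18,19,20,21,22,23,24,25,26,27,28,29,30,31}
step 8: r3 <- -5                     {0,1,2,3,4,5,6,7,8,9,10,11,12,13,14,15,16,17,18,19,20,21,22,23,24,25,26,27,28,29,30,31}

Answer: 9 steps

r3: -5,-5,-5,-5,-5,-5,-5,-5,-5,-5,-5,-5,-5,-5,-5,-5,-5,-5,-5,-5,-5,-5,-5,-5,-5,-5,-5,-5,-5,-5,-5,-5
r2: 0,1,2,3,4,5,6,7,8,9,10,11,12,13,14,15,16,17,18,19,20,21,22,23,24,25,26,27,28,29,30,31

steps = 9; useful = 210; efficiency = 210/288 = 35/48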